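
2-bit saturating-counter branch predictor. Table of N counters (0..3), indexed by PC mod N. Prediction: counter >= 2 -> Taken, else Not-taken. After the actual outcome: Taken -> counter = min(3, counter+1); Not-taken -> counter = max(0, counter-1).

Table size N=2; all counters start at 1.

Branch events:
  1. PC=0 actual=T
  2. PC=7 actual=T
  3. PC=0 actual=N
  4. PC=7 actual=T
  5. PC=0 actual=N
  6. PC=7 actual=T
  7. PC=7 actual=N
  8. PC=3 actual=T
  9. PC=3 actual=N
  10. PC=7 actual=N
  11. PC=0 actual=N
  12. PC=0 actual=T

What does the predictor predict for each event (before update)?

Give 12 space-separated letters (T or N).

Ev 1: PC=0 idx=0 pred=N actual=T -> ctr[0]=2
Ev 2: PC=7 idx=1 pred=N actual=T -> ctr[1]=2
Ev 3: PC=0 idx=0 pred=T actual=N -> ctr[0]=1
Ev 4: PC=7 idx=1 pred=T actual=T -> ctr[1]=3
Ev 5: PC=0 idx=0 pred=N actual=N -> ctr[0]=0
Ev 6: PC=7 idx=1 pred=T actual=T -> ctr[1]=3
Ev 7: PC=7 idx=1 pred=T actual=N -> ctr[1]=2
Ev 8: PC=3 idx=1 pred=T actual=T -> ctr[1]=3
Ev 9: PC=3 idx=1 pred=T actual=N -> ctr[1]=2
Ev 10: PC=7 idx=1 pred=T actual=N -> ctr[1]=1
Ev 11: PC=0 idx=0 pred=N actual=N -> ctr[0]=0
Ev 12: PC=0 idx=0 pred=N actual=T -> ctr[0]=1

Answer: N N T T N T T T T T N N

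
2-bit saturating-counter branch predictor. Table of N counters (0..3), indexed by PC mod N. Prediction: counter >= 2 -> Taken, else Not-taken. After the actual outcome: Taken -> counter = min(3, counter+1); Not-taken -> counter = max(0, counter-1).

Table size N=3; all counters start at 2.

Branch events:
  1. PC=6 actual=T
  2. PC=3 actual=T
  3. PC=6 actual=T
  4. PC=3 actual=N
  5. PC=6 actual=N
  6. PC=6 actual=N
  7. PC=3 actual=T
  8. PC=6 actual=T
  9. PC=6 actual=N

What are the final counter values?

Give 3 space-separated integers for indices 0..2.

Answer: 1 2 2

Derivation:
Ev 1: PC=6 idx=0 pred=T actual=T -> ctr[0]=3
Ev 2: PC=3 idx=0 pred=T actual=T -> ctr[0]=3
Ev 3: PC=6 idx=0 pred=T actual=T -> ctr[0]=3
Ev 4: PC=3 idx=0 pred=T actual=N -> ctr[0]=2
Ev 5: PC=6 idx=0 pred=T actual=N -> ctr[0]=1
Ev 6: PC=6 idx=0 pred=N actual=N -> ctr[0]=0
Ev 7: PC=3 idx=0 pred=N actual=T -> ctr[0]=1
Ev 8: PC=6 idx=0 pred=N actual=T -> ctr[0]=2
Ev 9: PC=6 idx=0 pred=T actual=N -> ctr[0]=1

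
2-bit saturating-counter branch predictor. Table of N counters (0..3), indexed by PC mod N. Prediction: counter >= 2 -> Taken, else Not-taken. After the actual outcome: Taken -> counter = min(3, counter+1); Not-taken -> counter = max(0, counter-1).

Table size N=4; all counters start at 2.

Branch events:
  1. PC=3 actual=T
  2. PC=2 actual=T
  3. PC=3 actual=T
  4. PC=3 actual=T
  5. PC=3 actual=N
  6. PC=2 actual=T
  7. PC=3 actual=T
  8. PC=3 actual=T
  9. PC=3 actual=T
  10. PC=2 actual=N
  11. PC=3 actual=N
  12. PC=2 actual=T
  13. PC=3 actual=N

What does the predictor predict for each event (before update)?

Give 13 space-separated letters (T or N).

Ev 1: PC=3 idx=3 pred=T actual=T -> ctr[3]=3
Ev 2: PC=2 idx=2 pred=T actual=T -> ctr[2]=3
Ev 3: PC=3 idx=3 pred=T actual=T -> ctr[3]=3
Ev 4: PC=3 idx=3 pred=T actual=T -> ctr[3]=3
Ev 5: PC=3 idx=3 pred=T actual=N -> ctr[3]=2
Ev 6: PC=2 idx=2 pred=T actual=T -> ctr[2]=3
Ev 7: PC=3 idx=3 pred=T actual=T -> ctr[3]=3
Ev 8: PC=3 idx=3 pred=T actual=T -> ctr[3]=3
Ev 9: PC=3 idx=3 pred=T actual=T -> ctr[3]=3
Ev 10: PC=2 idx=2 pred=T actual=N -> ctr[2]=2
Ev 11: PC=3 idx=3 pred=T actual=N -> ctr[3]=2
Ev 12: PC=2 idx=2 pred=T actual=T -> ctr[2]=3
Ev 13: PC=3 idx=3 pred=T actual=N -> ctr[3]=1

Answer: T T T T T T T T T T T T T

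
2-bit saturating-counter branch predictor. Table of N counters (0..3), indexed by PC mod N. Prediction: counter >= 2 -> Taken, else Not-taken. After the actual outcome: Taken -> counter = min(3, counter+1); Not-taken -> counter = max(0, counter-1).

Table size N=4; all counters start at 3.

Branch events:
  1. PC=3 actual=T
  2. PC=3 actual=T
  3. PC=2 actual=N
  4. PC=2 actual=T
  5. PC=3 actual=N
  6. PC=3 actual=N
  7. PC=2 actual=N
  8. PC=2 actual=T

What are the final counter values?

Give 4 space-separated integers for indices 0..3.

Answer: 3 3 3 1

Derivation:
Ev 1: PC=3 idx=3 pred=T actual=T -> ctr[3]=3
Ev 2: PC=3 idx=3 pred=T actual=T -> ctr[3]=3
Ev 3: PC=2 idx=2 pred=T actual=N -> ctr[2]=2
Ev 4: PC=2 idx=2 pred=T actual=T -> ctr[2]=3
Ev 5: PC=3 idx=3 pred=T actual=N -> ctr[3]=2
Ev 6: PC=3 idx=3 pred=T actual=N -> ctr[3]=1
Ev 7: PC=2 idx=2 pred=T actual=N -> ctr[2]=2
Ev 8: PC=2 idx=2 pred=T actual=T -> ctr[2]=3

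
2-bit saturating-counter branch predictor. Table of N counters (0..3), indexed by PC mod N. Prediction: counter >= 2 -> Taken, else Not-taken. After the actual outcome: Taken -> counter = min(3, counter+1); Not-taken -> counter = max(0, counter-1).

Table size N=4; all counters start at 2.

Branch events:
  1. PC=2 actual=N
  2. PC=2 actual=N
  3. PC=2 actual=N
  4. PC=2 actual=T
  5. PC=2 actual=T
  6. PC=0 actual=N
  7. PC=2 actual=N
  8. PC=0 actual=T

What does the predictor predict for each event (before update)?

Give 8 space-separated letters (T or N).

Ev 1: PC=2 idx=2 pred=T actual=N -> ctr[2]=1
Ev 2: PC=2 idx=2 pred=N actual=N -> ctr[2]=0
Ev 3: PC=2 idx=2 pred=N actual=N -> ctr[2]=0
Ev 4: PC=2 idx=2 pred=N actual=T -> ctr[2]=1
Ev 5: PC=2 idx=2 pred=N actual=T -> ctr[2]=2
Ev 6: PC=0 idx=0 pred=T actual=N -> ctr[0]=1
Ev 7: PC=2 idx=2 pred=T actual=N -> ctr[2]=1
Ev 8: PC=0 idx=0 pred=N actual=T -> ctr[0]=2

Answer: T N N N N T T N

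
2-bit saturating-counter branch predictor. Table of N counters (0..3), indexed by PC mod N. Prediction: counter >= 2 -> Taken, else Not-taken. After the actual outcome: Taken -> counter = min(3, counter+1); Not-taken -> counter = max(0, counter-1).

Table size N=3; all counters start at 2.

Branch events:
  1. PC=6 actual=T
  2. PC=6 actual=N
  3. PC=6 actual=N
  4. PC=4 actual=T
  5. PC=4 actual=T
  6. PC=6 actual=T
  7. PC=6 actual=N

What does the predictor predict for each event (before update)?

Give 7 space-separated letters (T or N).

Answer: T T T T T N T

Derivation:
Ev 1: PC=6 idx=0 pred=T actual=T -> ctr[0]=3
Ev 2: PC=6 idx=0 pred=T actual=N -> ctr[0]=2
Ev 3: PC=6 idx=0 pred=T actual=N -> ctr[0]=1
Ev 4: PC=4 idx=1 pred=T actual=T -> ctr[1]=3
Ev 5: PC=4 idx=1 pred=T actual=T -> ctr[1]=3
Ev 6: PC=6 idx=0 pred=N actual=T -> ctr[0]=2
Ev 7: PC=6 idx=0 pred=T actual=N -> ctr[0]=1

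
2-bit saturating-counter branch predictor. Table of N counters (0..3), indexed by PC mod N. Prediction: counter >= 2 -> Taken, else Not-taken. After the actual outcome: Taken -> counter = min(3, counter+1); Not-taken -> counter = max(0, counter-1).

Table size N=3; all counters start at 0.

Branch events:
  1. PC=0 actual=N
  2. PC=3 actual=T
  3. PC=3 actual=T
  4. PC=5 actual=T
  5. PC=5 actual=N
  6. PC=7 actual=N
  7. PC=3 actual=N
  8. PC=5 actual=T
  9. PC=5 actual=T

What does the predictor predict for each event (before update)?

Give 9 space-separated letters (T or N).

Ev 1: PC=0 idx=0 pred=N actual=N -> ctr[0]=0
Ev 2: PC=3 idx=0 pred=N actual=T -> ctr[0]=1
Ev 3: PC=3 idx=0 pred=N actual=T -> ctr[0]=2
Ev 4: PC=5 idx=2 pred=N actual=T -> ctr[2]=1
Ev 5: PC=5 idx=2 pred=N actual=N -> ctr[2]=0
Ev 6: PC=7 idx=1 pred=N actual=N -> ctr[1]=0
Ev 7: PC=3 idx=0 pred=T actual=N -> ctr[0]=1
Ev 8: PC=5 idx=2 pred=N actual=T -> ctr[2]=1
Ev 9: PC=5 idx=2 pred=N actual=T -> ctr[2]=2

Answer: N N N N N N T N N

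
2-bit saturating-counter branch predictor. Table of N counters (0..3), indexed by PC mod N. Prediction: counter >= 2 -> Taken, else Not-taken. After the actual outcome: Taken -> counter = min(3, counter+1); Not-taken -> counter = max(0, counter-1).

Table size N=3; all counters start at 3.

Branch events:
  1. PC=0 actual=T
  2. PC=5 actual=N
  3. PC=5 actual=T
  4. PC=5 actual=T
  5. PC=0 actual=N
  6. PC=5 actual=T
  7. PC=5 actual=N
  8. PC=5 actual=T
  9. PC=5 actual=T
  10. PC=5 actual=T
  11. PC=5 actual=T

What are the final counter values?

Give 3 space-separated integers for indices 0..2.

Answer: 2 3 3

Derivation:
Ev 1: PC=0 idx=0 pred=T actual=T -> ctr[0]=3
Ev 2: PC=5 idx=2 pred=T actual=N -> ctr[2]=2
Ev 3: PC=5 idx=2 pred=T actual=T -> ctr[2]=3
Ev 4: PC=5 idx=2 pred=T actual=T -> ctr[2]=3
Ev 5: PC=0 idx=0 pred=T actual=N -> ctr[0]=2
Ev 6: PC=5 idx=2 pred=T actual=T -> ctr[2]=3
Ev 7: PC=5 idx=2 pred=T actual=N -> ctr[2]=2
Ev 8: PC=5 idx=2 pred=T actual=T -> ctr[2]=3
Ev 9: PC=5 idx=2 pred=T actual=T -> ctr[2]=3
Ev 10: PC=5 idx=2 pred=T actual=T -> ctr[2]=3
Ev 11: PC=5 idx=2 pred=T actual=T -> ctr[2]=3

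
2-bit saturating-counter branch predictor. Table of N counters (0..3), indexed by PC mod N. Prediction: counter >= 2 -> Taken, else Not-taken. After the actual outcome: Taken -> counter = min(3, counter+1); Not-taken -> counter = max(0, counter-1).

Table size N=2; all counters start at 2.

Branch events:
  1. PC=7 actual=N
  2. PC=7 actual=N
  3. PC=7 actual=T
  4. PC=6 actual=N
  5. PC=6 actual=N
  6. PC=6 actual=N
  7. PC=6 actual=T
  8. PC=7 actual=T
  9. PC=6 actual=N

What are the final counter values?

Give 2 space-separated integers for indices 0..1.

Answer: 0 2

Derivation:
Ev 1: PC=7 idx=1 pred=T actual=N -> ctr[1]=1
Ev 2: PC=7 idx=1 pred=N actual=N -> ctr[1]=0
Ev 3: PC=7 idx=1 pred=N actual=T -> ctr[1]=1
Ev 4: PC=6 idx=0 pred=T actual=N -> ctr[0]=1
Ev 5: PC=6 idx=0 pred=N actual=N -> ctr[0]=0
Ev 6: PC=6 idx=0 pred=N actual=N -> ctr[0]=0
Ev 7: PC=6 idx=0 pred=N actual=T -> ctr[0]=1
Ev 8: PC=7 idx=1 pred=N actual=T -> ctr[1]=2
Ev 9: PC=6 idx=0 pred=N actual=N -> ctr[0]=0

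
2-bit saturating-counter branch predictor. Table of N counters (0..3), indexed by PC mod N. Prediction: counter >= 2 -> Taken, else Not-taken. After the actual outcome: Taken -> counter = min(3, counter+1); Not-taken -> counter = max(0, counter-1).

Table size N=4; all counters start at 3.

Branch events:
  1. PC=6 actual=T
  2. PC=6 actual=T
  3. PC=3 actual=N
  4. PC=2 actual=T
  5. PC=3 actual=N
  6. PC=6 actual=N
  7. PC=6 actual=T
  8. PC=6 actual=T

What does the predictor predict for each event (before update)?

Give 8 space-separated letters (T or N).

Ev 1: PC=6 idx=2 pred=T actual=T -> ctr[2]=3
Ev 2: PC=6 idx=2 pred=T actual=T -> ctr[2]=3
Ev 3: PC=3 idx=3 pred=T actual=N -> ctr[3]=2
Ev 4: PC=2 idx=2 pred=T actual=T -> ctr[2]=3
Ev 5: PC=3 idx=3 pred=T actual=N -> ctr[3]=1
Ev 6: PC=6 idx=2 pred=T actual=N -> ctr[2]=2
Ev 7: PC=6 idx=2 pred=T actual=T -> ctr[2]=3
Ev 8: PC=6 idx=2 pred=T actual=T -> ctr[2]=3

Answer: T T T T T T T T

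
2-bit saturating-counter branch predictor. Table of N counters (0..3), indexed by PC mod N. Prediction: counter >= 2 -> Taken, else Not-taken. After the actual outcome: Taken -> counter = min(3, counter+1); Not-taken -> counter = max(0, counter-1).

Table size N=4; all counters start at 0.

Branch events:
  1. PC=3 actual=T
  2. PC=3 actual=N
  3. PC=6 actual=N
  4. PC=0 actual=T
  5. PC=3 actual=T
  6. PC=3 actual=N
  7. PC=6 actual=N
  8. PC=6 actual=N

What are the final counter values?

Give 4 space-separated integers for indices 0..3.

Ev 1: PC=3 idx=3 pred=N actual=T -> ctr[3]=1
Ev 2: PC=3 idx=3 pred=N actual=N -> ctr[3]=0
Ev 3: PC=6 idx=2 pred=N actual=N -> ctr[2]=0
Ev 4: PC=0 idx=0 pred=N actual=T -> ctr[0]=1
Ev 5: PC=3 idx=3 pred=N actual=T -> ctr[3]=1
Ev 6: PC=3 idx=3 pred=N actual=N -> ctr[3]=0
Ev 7: PC=6 idx=2 pred=N actual=N -> ctr[2]=0
Ev 8: PC=6 idx=2 pred=N actual=N -> ctr[2]=0

Answer: 1 0 0 0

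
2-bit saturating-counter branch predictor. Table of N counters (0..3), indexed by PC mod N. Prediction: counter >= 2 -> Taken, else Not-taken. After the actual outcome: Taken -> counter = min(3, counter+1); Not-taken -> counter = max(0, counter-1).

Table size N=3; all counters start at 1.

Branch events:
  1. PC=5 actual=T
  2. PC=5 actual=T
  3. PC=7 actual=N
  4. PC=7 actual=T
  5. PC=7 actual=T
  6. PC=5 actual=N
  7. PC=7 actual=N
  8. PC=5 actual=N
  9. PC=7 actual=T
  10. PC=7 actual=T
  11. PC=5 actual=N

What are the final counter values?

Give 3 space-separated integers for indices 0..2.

Ev 1: PC=5 idx=2 pred=N actual=T -> ctr[2]=2
Ev 2: PC=5 idx=2 pred=T actual=T -> ctr[2]=3
Ev 3: PC=7 idx=1 pred=N actual=N -> ctr[1]=0
Ev 4: PC=7 idx=1 pred=N actual=T -> ctr[1]=1
Ev 5: PC=7 idx=1 pred=N actual=T -> ctr[1]=2
Ev 6: PC=5 idx=2 pred=T actual=N -> ctr[2]=2
Ev 7: PC=7 idx=1 pred=T actual=N -> ctr[1]=1
Ev 8: PC=5 idx=2 pred=T actual=N -> ctr[2]=1
Ev 9: PC=7 idx=1 pred=N actual=T -> ctr[1]=2
Ev 10: PC=7 idx=1 pred=T actual=T -> ctr[1]=3
Ev 11: PC=5 idx=2 pred=N actual=N -> ctr[2]=0

Answer: 1 3 0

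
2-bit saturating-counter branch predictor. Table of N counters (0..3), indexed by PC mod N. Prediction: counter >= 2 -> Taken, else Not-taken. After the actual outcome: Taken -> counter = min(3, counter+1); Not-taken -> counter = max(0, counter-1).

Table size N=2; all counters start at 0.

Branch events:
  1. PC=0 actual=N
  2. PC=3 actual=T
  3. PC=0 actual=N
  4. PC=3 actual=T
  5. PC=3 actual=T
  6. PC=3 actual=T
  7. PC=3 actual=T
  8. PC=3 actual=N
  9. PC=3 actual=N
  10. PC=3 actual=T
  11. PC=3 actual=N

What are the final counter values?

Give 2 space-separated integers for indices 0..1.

Answer: 0 1

Derivation:
Ev 1: PC=0 idx=0 pred=N actual=N -> ctr[0]=0
Ev 2: PC=3 idx=1 pred=N actual=T -> ctr[1]=1
Ev 3: PC=0 idx=0 pred=N actual=N -> ctr[0]=0
Ev 4: PC=3 idx=1 pred=N actual=T -> ctr[1]=2
Ev 5: PC=3 idx=1 pred=T actual=T -> ctr[1]=3
Ev 6: PC=3 idx=1 pred=T actual=T -> ctr[1]=3
Ev 7: PC=3 idx=1 pred=T actual=T -> ctr[1]=3
Ev 8: PC=3 idx=1 pred=T actual=N -> ctr[1]=2
Ev 9: PC=3 idx=1 pred=T actual=N -> ctr[1]=1
Ev 10: PC=3 idx=1 pred=N actual=T -> ctr[1]=2
Ev 11: PC=3 idx=1 pred=T actual=N -> ctr[1]=1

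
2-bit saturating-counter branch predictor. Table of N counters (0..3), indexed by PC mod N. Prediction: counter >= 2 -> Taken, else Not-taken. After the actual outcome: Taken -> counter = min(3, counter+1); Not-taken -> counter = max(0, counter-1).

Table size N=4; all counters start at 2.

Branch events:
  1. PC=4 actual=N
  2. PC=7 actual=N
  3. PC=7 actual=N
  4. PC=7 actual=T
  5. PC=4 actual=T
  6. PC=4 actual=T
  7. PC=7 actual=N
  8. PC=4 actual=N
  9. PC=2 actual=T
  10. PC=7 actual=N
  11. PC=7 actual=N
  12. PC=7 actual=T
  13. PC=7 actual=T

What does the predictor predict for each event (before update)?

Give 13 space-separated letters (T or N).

Answer: T T N N N T N T T N N N N

Derivation:
Ev 1: PC=4 idx=0 pred=T actual=N -> ctr[0]=1
Ev 2: PC=7 idx=3 pred=T actual=N -> ctr[3]=1
Ev 3: PC=7 idx=3 pred=N actual=N -> ctr[3]=0
Ev 4: PC=7 idx=3 pred=N actual=T -> ctr[3]=1
Ev 5: PC=4 idx=0 pred=N actual=T -> ctr[0]=2
Ev 6: PC=4 idx=0 pred=T actual=T -> ctr[0]=3
Ev 7: PC=7 idx=3 pred=N actual=N -> ctr[3]=0
Ev 8: PC=4 idx=0 pred=T actual=N -> ctr[0]=2
Ev 9: PC=2 idx=2 pred=T actual=T -> ctr[2]=3
Ev 10: PC=7 idx=3 pred=N actual=N -> ctr[3]=0
Ev 11: PC=7 idx=3 pred=N actual=N -> ctr[3]=0
Ev 12: PC=7 idx=3 pred=N actual=T -> ctr[3]=1
Ev 13: PC=7 idx=3 pred=N actual=T -> ctr[3]=2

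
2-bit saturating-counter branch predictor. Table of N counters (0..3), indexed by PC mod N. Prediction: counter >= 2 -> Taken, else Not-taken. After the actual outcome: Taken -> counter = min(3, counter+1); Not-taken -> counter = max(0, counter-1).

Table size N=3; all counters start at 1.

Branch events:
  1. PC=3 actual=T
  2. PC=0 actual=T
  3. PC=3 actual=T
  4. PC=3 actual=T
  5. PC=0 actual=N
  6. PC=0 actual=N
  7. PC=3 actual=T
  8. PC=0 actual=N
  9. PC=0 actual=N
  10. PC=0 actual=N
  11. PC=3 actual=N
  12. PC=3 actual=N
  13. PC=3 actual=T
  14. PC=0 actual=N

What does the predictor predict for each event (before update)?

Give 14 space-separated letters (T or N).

Answer: N T T T T T N T N N N N N N

Derivation:
Ev 1: PC=3 idx=0 pred=N actual=T -> ctr[0]=2
Ev 2: PC=0 idx=0 pred=T actual=T -> ctr[0]=3
Ev 3: PC=3 idx=0 pred=T actual=T -> ctr[0]=3
Ev 4: PC=3 idx=0 pred=T actual=T -> ctr[0]=3
Ev 5: PC=0 idx=0 pred=T actual=N -> ctr[0]=2
Ev 6: PC=0 idx=0 pred=T actual=N -> ctr[0]=1
Ev 7: PC=3 idx=0 pred=N actual=T -> ctr[0]=2
Ev 8: PC=0 idx=0 pred=T actual=N -> ctr[0]=1
Ev 9: PC=0 idx=0 pred=N actual=N -> ctr[0]=0
Ev 10: PC=0 idx=0 pred=N actual=N -> ctr[0]=0
Ev 11: PC=3 idx=0 pred=N actual=N -> ctr[0]=0
Ev 12: PC=3 idx=0 pred=N actual=N -> ctr[0]=0
Ev 13: PC=3 idx=0 pred=N actual=T -> ctr[0]=1
Ev 14: PC=0 idx=0 pred=N actual=N -> ctr[0]=0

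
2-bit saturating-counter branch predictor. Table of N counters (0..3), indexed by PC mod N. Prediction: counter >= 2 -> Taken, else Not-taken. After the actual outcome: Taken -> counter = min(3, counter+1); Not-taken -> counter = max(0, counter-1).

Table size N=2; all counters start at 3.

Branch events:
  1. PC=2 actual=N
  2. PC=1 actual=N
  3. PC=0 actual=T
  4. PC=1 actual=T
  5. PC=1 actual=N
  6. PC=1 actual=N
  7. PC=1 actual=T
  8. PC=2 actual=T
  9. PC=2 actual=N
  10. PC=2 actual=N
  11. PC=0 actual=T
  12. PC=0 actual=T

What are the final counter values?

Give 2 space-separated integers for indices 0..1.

Ev 1: PC=2 idx=0 pred=T actual=N -> ctr[0]=2
Ev 2: PC=1 idx=1 pred=T actual=N -> ctr[1]=2
Ev 3: PC=0 idx=0 pred=T actual=T -> ctr[0]=3
Ev 4: PC=1 idx=1 pred=T actual=T -> ctr[1]=3
Ev 5: PC=1 idx=1 pred=T actual=N -> ctr[1]=2
Ev 6: PC=1 idx=1 pred=T actual=N -> ctr[1]=1
Ev 7: PC=1 idx=1 pred=N actual=T -> ctr[1]=2
Ev 8: PC=2 idx=0 pred=T actual=T -> ctr[0]=3
Ev 9: PC=2 idx=0 pred=T actual=N -> ctr[0]=2
Ev 10: PC=2 idx=0 pred=T actual=N -> ctr[0]=1
Ev 11: PC=0 idx=0 pred=N actual=T -> ctr[0]=2
Ev 12: PC=0 idx=0 pred=T actual=T -> ctr[0]=3

Answer: 3 2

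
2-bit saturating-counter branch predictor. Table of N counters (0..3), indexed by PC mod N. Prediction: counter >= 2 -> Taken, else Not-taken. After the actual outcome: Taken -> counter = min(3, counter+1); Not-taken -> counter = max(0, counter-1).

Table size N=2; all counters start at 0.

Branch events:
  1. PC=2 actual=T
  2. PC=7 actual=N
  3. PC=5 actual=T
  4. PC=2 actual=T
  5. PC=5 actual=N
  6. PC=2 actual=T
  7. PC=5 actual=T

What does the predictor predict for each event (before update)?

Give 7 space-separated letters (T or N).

Answer: N N N N N T N

Derivation:
Ev 1: PC=2 idx=0 pred=N actual=T -> ctr[0]=1
Ev 2: PC=7 idx=1 pred=N actual=N -> ctr[1]=0
Ev 3: PC=5 idx=1 pred=N actual=T -> ctr[1]=1
Ev 4: PC=2 idx=0 pred=N actual=T -> ctr[0]=2
Ev 5: PC=5 idx=1 pred=N actual=N -> ctr[1]=0
Ev 6: PC=2 idx=0 pred=T actual=T -> ctr[0]=3
Ev 7: PC=5 idx=1 pred=N actual=T -> ctr[1]=1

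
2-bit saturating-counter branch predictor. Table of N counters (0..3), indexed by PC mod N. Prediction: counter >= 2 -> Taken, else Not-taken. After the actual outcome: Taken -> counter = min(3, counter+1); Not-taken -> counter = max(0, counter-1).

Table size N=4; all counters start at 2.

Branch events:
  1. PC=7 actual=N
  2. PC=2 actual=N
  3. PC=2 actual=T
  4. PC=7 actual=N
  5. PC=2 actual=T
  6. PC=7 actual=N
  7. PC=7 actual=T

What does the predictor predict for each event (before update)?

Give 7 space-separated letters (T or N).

Answer: T T N N T N N

Derivation:
Ev 1: PC=7 idx=3 pred=T actual=N -> ctr[3]=1
Ev 2: PC=2 idx=2 pred=T actual=N -> ctr[2]=1
Ev 3: PC=2 idx=2 pred=N actual=T -> ctr[2]=2
Ev 4: PC=7 idx=3 pred=N actual=N -> ctr[3]=0
Ev 5: PC=2 idx=2 pred=T actual=T -> ctr[2]=3
Ev 6: PC=7 idx=3 pred=N actual=N -> ctr[3]=0
Ev 7: PC=7 idx=3 pred=N actual=T -> ctr[3]=1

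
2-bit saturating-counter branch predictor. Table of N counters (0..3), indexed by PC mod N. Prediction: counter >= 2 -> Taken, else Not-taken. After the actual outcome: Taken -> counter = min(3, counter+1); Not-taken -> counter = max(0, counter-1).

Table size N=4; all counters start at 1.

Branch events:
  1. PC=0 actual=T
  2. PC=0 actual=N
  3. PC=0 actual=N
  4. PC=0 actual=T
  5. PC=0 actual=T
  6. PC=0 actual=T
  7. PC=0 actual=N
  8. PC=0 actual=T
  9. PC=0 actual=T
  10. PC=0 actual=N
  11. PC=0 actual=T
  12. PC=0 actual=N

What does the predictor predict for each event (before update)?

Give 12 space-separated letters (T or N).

Ev 1: PC=0 idx=0 pred=N actual=T -> ctr[0]=2
Ev 2: PC=0 idx=0 pred=T actual=N -> ctr[0]=1
Ev 3: PC=0 idx=0 pred=N actual=N -> ctr[0]=0
Ev 4: PC=0 idx=0 pred=N actual=T -> ctr[0]=1
Ev 5: PC=0 idx=0 pred=N actual=T -> ctr[0]=2
Ev 6: PC=0 idx=0 pred=T actual=T -> ctr[0]=3
Ev 7: PC=0 idx=0 pred=T actual=N -> ctr[0]=2
Ev 8: PC=0 idx=0 pred=T actual=T -> ctr[0]=3
Ev 9: PC=0 idx=0 pred=T actual=T -> ctr[0]=3
Ev 10: PC=0 idx=0 pred=T actual=N -> ctr[0]=2
Ev 11: PC=0 idx=0 pred=T actual=T -> ctr[0]=3
Ev 12: PC=0 idx=0 pred=T actual=N -> ctr[0]=2

Answer: N T N N N T T T T T T T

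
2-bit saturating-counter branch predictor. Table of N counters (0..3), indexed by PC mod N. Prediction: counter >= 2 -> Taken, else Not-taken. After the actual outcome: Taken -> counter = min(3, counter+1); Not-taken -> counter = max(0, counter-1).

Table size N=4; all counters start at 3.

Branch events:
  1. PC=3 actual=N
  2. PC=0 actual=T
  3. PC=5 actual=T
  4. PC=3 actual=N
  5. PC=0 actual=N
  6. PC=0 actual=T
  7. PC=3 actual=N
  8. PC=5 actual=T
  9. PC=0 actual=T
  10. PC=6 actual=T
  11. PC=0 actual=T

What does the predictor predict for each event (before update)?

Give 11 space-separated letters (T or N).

Answer: T T T T T T N T T T T

Derivation:
Ev 1: PC=3 idx=3 pred=T actual=N -> ctr[3]=2
Ev 2: PC=0 idx=0 pred=T actual=T -> ctr[0]=3
Ev 3: PC=5 idx=1 pred=T actual=T -> ctr[1]=3
Ev 4: PC=3 idx=3 pred=T actual=N -> ctr[3]=1
Ev 5: PC=0 idx=0 pred=T actual=N -> ctr[0]=2
Ev 6: PC=0 idx=0 pred=T actual=T -> ctr[0]=3
Ev 7: PC=3 idx=3 pred=N actual=N -> ctr[3]=0
Ev 8: PC=5 idx=1 pred=T actual=T -> ctr[1]=3
Ev 9: PC=0 idx=0 pred=T actual=T -> ctr[0]=3
Ev 10: PC=6 idx=2 pred=T actual=T -> ctr[2]=3
Ev 11: PC=0 idx=0 pred=T actual=T -> ctr[0]=3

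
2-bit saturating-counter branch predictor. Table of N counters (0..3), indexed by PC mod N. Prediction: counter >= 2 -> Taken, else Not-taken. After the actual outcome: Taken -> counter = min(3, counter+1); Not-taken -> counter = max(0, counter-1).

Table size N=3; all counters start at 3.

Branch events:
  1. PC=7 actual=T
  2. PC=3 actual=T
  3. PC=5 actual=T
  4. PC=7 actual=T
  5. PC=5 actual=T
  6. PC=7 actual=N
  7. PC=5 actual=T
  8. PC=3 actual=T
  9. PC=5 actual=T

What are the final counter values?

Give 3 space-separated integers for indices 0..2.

Answer: 3 2 3

Derivation:
Ev 1: PC=7 idx=1 pred=T actual=T -> ctr[1]=3
Ev 2: PC=3 idx=0 pred=T actual=T -> ctr[0]=3
Ev 3: PC=5 idx=2 pred=T actual=T -> ctr[2]=3
Ev 4: PC=7 idx=1 pred=T actual=T -> ctr[1]=3
Ev 5: PC=5 idx=2 pred=T actual=T -> ctr[2]=3
Ev 6: PC=7 idx=1 pred=T actual=N -> ctr[1]=2
Ev 7: PC=5 idx=2 pred=T actual=T -> ctr[2]=3
Ev 8: PC=3 idx=0 pred=T actual=T -> ctr[0]=3
Ev 9: PC=5 idx=2 pred=T actual=T -> ctr[2]=3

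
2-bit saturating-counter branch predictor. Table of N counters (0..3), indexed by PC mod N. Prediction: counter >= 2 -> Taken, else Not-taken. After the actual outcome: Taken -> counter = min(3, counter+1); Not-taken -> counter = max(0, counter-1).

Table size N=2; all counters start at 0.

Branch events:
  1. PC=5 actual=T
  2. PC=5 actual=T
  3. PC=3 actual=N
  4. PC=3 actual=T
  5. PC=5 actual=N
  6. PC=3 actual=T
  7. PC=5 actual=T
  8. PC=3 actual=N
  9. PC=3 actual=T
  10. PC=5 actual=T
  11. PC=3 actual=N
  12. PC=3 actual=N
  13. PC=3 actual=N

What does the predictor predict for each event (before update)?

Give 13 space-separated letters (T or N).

Ev 1: PC=5 idx=1 pred=N actual=T -> ctr[1]=1
Ev 2: PC=5 idx=1 pred=N actual=T -> ctr[1]=2
Ev 3: PC=3 idx=1 pred=T actual=N -> ctr[1]=1
Ev 4: PC=3 idx=1 pred=N actual=T -> ctr[1]=2
Ev 5: PC=5 idx=1 pred=T actual=N -> ctr[1]=1
Ev 6: PC=3 idx=1 pred=N actual=T -> ctr[1]=2
Ev 7: PC=5 idx=1 pred=T actual=T -> ctr[1]=3
Ev 8: PC=3 idx=1 pred=T actual=N -> ctr[1]=2
Ev 9: PC=3 idx=1 pred=T actual=T -> ctr[1]=3
Ev 10: PC=5 idx=1 pred=T actual=T -> ctr[1]=3
Ev 11: PC=3 idx=1 pred=T actual=N -> ctr[1]=2
Ev 12: PC=3 idx=1 pred=T actual=N -> ctr[1]=1
Ev 13: PC=3 idx=1 pred=N actual=N -> ctr[1]=0

Answer: N N T N T N T T T T T T N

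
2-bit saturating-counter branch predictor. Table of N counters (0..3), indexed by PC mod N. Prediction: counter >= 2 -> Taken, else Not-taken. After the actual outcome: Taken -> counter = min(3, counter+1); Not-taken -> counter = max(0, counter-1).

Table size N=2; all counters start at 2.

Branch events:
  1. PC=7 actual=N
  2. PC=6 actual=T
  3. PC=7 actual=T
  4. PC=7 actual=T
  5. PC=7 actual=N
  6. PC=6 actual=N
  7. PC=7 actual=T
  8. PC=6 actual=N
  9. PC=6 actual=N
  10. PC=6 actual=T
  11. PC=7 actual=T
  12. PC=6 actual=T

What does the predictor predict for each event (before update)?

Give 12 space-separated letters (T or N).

Answer: T T N T T T T T N N T N

Derivation:
Ev 1: PC=7 idx=1 pred=T actual=N -> ctr[1]=1
Ev 2: PC=6 idx=0 pred=T actual=T -> ctr[0]=3
Ev 3: PC=7 idx=1 pred=N actual=T -> ctr[1]=2
Ev 4: PC=7 idx=1 pred=T actual=T -> ctr[1]=3
Ev 5: PC=7 idx=1 pred=T actual=N -> ctr[1]=2
Ev 6: PC=6 idx=0 pred=T actual=N -> ctr[0]=2
Ev 7: PC=7 idx=1 pred=T actual=T -> ctr[1]=3
Ev 8: PC=6 idx=0 pred=T actual=N -> ctr[0]=1
Ev 9: PC=6 idx=0 pred=N actual=N -> ctr[0]=0
Ev 10: PC=6 idx=0 pred=N actual=T -> ctr[0]=1
Ev 11: PC=7 idx=1 pred=T actual=T -> ctr[1]=3
Ev 12: PC=6 idx=0 pred=N actual=T -> ctr[0]=2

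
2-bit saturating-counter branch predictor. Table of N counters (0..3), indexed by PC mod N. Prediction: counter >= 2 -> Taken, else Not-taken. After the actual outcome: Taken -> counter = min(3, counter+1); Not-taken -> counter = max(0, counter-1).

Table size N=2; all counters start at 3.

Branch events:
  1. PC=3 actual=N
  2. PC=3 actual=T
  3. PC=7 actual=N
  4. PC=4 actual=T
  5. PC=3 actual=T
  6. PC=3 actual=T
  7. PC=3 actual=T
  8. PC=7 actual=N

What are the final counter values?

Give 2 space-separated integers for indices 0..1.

Answer: 3 2

Derivation:
Ev 1: PC=3 idx=1 pred=T actual=N -> ctr[1]=2
Ev 2: PC=3 idx=1 pred=T actual=T -> ctr[1]=3
Ev 3: PC=7 idx=1 pred=T actual=N -> ctr[1]=2
Ev 4: PC=4 idx=0 pred=T actual=T -> ctr[0]=3
Ev 5: PC=3 idx=1 pred=T actual=T -> ctr[1]=3
Ev 6: PC=3 idx=1 pred=T actual=T -> ctr[1]=3
Ev 7: PC=3 idx=1 pred=T actual=T -> ctr[1]=3
Ev 8: PC=7 idx=1 pred=T actual=N -> ctr[1]=2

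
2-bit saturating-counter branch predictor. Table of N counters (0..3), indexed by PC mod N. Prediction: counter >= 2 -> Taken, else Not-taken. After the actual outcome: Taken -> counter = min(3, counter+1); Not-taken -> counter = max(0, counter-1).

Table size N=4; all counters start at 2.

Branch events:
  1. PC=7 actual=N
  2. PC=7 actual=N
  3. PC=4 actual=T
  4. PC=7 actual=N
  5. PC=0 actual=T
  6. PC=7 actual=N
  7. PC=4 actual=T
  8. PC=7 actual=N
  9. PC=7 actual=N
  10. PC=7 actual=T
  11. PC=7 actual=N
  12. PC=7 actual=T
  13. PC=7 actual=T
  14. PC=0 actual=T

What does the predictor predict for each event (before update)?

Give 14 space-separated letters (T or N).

Ev 1: PC=7 idx=3 pred=T actual=N -> ctr[3]=1
Ev 2: PC=7 idx=3 pred=N actual=N -> ctr[3]=0
Ev 3: PC=4 idx=0 pred=T actual=T -> ctr[0]=3
Ev 4: PC=7 idx=3 pred=N actual=N -> ctr[3]=0
Ev 5: PC=0 idx=0 pred=T actual=T -> ctr[0]=3
Ev 6: PC=7 idx=3 pred=N actual=N -> ctr[3]=0
Ev 7: PC=4 idx=0 pred=T actual=T -> ctr[0]=3
Ev 8: PC=7 idx=3 pred=N actual=N -> ctr[3]=0
Ev 9: PC=7 idx=3 pred=N actual=N -> ctr[3]=0
Ev 10: PC=7 idx=3 pred=N actual=T -> ctr[3]=1
Ev 11: PC=7 idx=3 pred=N actual=N -> ctr[3]=0
Ev 12: PC=7 idx=3 pred=N actual=T -> ctr[3]=1
Ev 13: PC=7 idx=3 pred=N actual=T -> ctr[3]=2
Ev 14: PC=0 idx=0 pred=T actual=T -> ctr[0]=3

Answer: T N T N T N T N N N N N N T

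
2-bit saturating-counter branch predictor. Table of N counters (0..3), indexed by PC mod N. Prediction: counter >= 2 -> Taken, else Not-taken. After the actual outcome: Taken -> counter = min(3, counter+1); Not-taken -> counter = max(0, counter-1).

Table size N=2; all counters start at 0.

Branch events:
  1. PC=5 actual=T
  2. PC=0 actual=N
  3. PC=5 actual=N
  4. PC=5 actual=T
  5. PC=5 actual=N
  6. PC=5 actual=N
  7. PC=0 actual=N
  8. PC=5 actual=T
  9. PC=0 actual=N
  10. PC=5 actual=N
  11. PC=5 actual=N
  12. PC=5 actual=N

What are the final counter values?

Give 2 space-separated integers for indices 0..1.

Ev 1: PC=5 idx=1 pred=N actual=T -> ctr[1]=1
Ev 2: PC=0 idx=0 pred=N actual=N -> ctr[0]=0
Ev 3: PC=5 idx=1 pred=N actual=N -> ctr[1]=0
Ev 4: PC=5 idx=1 pred=N actual=T -> ctr[1]=1
Ev 5: PC=5 idx=1 pred=N actual=N -> ctr[1]=0
Ev 6: PC=5 idx=1 pred=N actual=N -> ctr[1]=0
Ev 7: PC=0 idx=0 pred=N actual=N -> ctr[0]=0
Ev 8: PC=5 idx=1 pred=N actual=T -> ctr[1]=1
Ev 9: PC=0 idx=0 pred=N actual=N -> ctr[0]=0
Ev 10: PC=5 idx=1 pred=N actual=N -> ctr[1]=0
Ev 11: PC=5 idx=1 pred=N actual=N -> ctr[1]=0
Ev 12: PC=5 idx=1 pred=N actual=N -> ctr[1]=0

Answer: 0 0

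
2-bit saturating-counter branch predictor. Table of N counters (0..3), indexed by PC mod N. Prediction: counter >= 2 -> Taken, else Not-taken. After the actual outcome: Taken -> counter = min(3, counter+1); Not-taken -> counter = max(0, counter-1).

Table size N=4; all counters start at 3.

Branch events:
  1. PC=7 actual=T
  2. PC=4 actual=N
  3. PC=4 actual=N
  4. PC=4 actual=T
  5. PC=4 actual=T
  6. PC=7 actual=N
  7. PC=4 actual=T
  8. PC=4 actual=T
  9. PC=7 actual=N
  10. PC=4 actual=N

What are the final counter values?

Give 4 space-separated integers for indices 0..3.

Ev 1: PC=7 idx=3 pred=T actual=T -> ctr[3]=3
Ev 2: PC=4 idx=0 pred=T actual=N -> ctr[0]=2
Ev 3: PC=4 idx=0 pred=T actual=N -> ctr[0]=1
Ev 4: PC=4 idx=0 pred=N actual=T -> ctr[0]=2
Ev 5: PC=4 idx=0 pred=T actual=T -> ctr[0]=3
Ev 6: PC=7 idx=3 pred=T actual=N -> ctr[3]=2
Ev 7: PC=4 idx=0 pred=T actual=T -> ctr[0]=3
Ev 8: PC=4 idx=0 pred=T actual=T -> ctr[0]=3
Ev 9: PC=7 idx=3 pred=T actual=N -> ctr[3]=1
Ev 10: PC=4 idx=0 pred=T actual=N -> ctr[0]=2

Answer: 2 3 3 1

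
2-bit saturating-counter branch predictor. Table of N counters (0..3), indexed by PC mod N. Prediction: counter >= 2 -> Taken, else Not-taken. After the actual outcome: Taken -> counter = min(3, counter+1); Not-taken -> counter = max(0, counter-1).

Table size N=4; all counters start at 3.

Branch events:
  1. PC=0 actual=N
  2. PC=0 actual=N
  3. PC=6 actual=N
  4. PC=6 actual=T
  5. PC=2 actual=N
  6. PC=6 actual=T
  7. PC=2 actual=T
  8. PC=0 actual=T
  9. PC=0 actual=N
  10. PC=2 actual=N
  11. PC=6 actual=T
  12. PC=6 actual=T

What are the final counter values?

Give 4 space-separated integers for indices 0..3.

Answer: 1 3 3 3

Derivation:
Ev 1: PC=0 idx=0 pred=T actual=N -> ctr[0]=2
Ev 2: PC=0 idx=0 pred=T actual=N -> ctr[0]=1
Ev 3: PC=6 idx=2 pred=T actual=N -> ctr[2]=2
Ev 4: PC=6 idx=2 pred=T actual=T -> ctr[2]=3
Ev 5: PC=2 idx=2 pred=T actual=N -> ctr[2]=2
Ev 6: PC=6 idx=2 pred=T actual=T -> ctr[2]=3
Ev 7: PC=2 idx=2 pred=T actual=T -> ctr[2]=3
Ev 8: PC=0 idx=0 pred=N actual=T -> ctr[0]=2
Ev 9: PC=0 idx=0 pred=T actual=N -> ctr[0]=1
Ev 10: PC=2 idx=2 pred=T actual=N -> ctr[2]=2
Ev 11: PC=6 idx=2 pred=T actual=T -> ctr[2]=3
Ev 12: PC=6 idx=2 pred=T actual=T -> ctr[2]=3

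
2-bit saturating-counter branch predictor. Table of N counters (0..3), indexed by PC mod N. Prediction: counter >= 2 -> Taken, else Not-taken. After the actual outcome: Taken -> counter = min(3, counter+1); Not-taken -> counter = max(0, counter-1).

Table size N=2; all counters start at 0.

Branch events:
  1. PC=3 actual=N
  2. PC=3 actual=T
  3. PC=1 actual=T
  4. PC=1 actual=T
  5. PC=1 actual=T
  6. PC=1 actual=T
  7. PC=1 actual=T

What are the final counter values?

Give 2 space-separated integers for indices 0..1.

Ev 1: PC=3 idx=1 pred=N actual=N -> ctr[1]=0
Ev 2: PC=3 idx=1 pred=N actual=T -> ctr[1]=1
Ev 3: PC=1 idx=1 pred=N actual=T -> ctr[1]=2
Ev 4: PC=1 idx=1 pred=T actual=T -> ctr[1]=3
Ev 5: PC=1 idx=1 pred=T actual=T -> ctr[1]=3
Ev 6: PC=1 idx=1 pred=T actual=T -> ctr[1]=3
Ev 7: PC=1 idx=1 pred=T actual=T -> ctr[1]=3

Answer: 0 3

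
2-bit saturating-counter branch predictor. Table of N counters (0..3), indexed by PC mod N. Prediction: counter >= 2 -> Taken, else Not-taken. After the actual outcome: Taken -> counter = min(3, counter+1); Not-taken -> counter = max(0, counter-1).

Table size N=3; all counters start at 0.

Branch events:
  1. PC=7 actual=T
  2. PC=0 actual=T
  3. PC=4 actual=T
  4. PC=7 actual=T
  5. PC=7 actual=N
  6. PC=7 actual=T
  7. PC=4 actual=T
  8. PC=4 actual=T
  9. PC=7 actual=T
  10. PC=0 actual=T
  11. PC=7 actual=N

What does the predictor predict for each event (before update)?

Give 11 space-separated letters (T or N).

Ev 1: PC=7 idx=1 pred=N actual=T -> ctr[1]=1
Ev 2: PC=0 idx=0 pred=N actual=T -> ctr[0]=1
Ev 3: PC=4 idx=1 pred=N actual=T -> ctr[1]=2
Ev 4: PC=7 idx=1 pred=T actual=T -> ctr[1]=3
Ev 5: PC=7 idx=1 pred=T actual=N -> ctr[1]=2
Ev 6: PC=7 idx=1 pred=T actual=T -> ctr[1]=3
Ev 7: PC=4 idx=1 pred=T actual=T -> ctr[1]=3
Ev 8: PC=4 idx=1 pred=T actual=T -> ctr[1]=3
Ev 9: PC=7 idx=1 pred=T actual=T -> ctr[1]=3
Ev 10: PC=0 idx=0 pred=N actual=T -> ctr[0]=2
Ev 11: PC=7 idx=1 pred=T actual=N -> ctr[1]=2

Answer: N N N T T T T T T N T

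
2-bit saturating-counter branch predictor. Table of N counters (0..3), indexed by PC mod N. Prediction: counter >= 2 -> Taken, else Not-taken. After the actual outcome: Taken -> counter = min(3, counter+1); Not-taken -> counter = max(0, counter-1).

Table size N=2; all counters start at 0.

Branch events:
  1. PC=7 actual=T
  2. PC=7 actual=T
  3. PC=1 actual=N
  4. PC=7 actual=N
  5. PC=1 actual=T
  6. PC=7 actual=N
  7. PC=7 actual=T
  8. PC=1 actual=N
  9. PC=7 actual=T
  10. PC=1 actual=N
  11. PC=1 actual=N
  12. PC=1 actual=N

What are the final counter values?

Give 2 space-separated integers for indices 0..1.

Answer: 0 0

Derivation:
Ev 1: PC=7 idx=1 pred=N actual=T -> ctr[1]=1
Ev 2: PC=7 idx=1 pred=N actual=T -> ctr[1]=2
Ev 3: PC=1 idx=1 pred=T actual=N -> ctr[1]=1
Ev 4: PC=7 idx=1 pred=N actual=N -> ctr[1]=0
Ev 5: PC=1 idx=1 pred=N actual=T -> ctr[1]=1
Ev 6: PC=7 idx=1 pred=N actual=N -> ctr[1]=0
Ev 7: PC=7 idx=1 pred=N actual=T -> ctr[1]=1
Ev 8: PC=1 idx=1 pred=N actual=N -> ctr[1]=0
Ev 9: PC=7 idx=1 pred=N actual=T -> ctr[1]=1
Ev 10: PC=1 idx=1 pred=N actual=N -> ctr[1]=0
Ev 11: PC=1 idx=1 pred=N actual=N -> ctr[1]=0
Ev 12: PC=1 idx=1 pred=N actual=N -> ctr[1]=0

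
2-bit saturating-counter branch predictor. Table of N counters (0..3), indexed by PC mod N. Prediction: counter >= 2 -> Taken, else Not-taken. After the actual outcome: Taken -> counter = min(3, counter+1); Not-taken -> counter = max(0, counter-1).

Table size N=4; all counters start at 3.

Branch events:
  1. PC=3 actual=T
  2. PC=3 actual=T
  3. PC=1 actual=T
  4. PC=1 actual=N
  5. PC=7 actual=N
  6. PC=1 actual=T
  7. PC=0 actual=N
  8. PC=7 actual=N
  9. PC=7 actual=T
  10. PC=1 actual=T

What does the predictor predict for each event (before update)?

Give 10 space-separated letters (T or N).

Ev 1: PC=3 idx=3 pred=T actual=T -> ctr[3]=3
Ev 2: PC=3 idx=3 pred=T actual=T -> ctr[3]=3
Ev 3: PC=1 idx=1 pred=T actual=T -> ctr[1]=3
Ev 4: PC=1 idx=1 pred=T actual=N -> ctr[1]=2
Ev 5: PC=7 idx=3 pred=T actual=N -> ctr[3]=2
Ev 6: PC=1 idx=1 pred=T actual=T -> ctr[1]=3
Ev 7: PC=0 idx=0 pred=T actual=N -> ctr[0]=2
Ev 8: PC=7 idx=3 pred=T actual=N -> ctr[3]=1
Ev 9: PC=7 idx=3 pred=N actual=T -> ctr[3]=2
Ev 10: PC=1 idx=1 pred=T actual=T -> ctr[1]=3

Answer: T T T T T T T T N T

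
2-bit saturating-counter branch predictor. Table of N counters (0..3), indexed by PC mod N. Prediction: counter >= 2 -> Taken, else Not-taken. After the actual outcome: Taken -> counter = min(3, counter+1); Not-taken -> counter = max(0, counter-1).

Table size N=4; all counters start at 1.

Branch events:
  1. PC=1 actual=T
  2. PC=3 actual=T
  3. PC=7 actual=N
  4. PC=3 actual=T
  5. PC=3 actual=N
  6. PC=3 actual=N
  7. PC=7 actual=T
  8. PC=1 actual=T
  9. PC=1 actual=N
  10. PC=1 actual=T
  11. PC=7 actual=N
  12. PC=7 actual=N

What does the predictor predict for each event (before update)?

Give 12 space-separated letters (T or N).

Answer: N N T N T N N T T T N N

Derivation:
Ev 1: PC=1 idx=1 pred=N actual=T -> ctr[1]=2
Ev 2: PC=3 idx=3 pred=N actual=T -> ctr[3]=2
Ev 3: PC=7 idx=3 pred=T actual=N -> ctr[3]=1
Ev 4: PC=3 idx=3 pred=N actual=T -> ctr[3]=2
Ev 5: PC=3 idx=3 pred=T actual=N -> ctr[3]=1
Ev 6: PC=3 idx=3 pred=N actual=N -> ctr[3]=0
Ev 7: PC=7 idx=3 pred=N actual=T -> ctr[3]=1
Ev 8: PC=1 idx=1 pred=T actual=T -> ctr[1]=3
Ev 9: PC=1 idx=1 pred=T actual=N -> ctr[1]=2
Ev 10: PC=1 idx=1 pred=T actual=T -> ctr[1]=3
Ev 11: PC=7 idx=3 pred=N actual=N -> ctr[3]=0
Ev 12: PC=7 idx=3 pred=N actual=N -> ctr[3]=0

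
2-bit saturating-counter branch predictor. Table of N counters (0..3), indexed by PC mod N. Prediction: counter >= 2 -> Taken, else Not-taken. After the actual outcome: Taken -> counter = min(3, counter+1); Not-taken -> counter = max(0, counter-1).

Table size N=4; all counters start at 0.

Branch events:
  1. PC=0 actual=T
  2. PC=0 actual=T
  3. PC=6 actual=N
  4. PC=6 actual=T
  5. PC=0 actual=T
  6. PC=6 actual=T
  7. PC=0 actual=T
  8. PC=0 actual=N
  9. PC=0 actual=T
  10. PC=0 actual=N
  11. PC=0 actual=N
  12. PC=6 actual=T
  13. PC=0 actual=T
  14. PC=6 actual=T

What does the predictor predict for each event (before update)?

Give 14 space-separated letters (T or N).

Answer: N N N N T N T T T T T T N T

Derivation:
Ev 1: PC=0 idx=0 pred=N actual=T -> ctr[0]=1
Ev 2: PC=0 idx=0 pred=N actual=T -> ctr[0]=2
Ev 3: PC=6 idx=2 pred=N actual=N -> ctr[2]=0
Ev 4: PC=6 idx=2 pred=N actual=T -> ctr[2]=1
Ev 5: PC=0 idx=0 pred=T actual=T -> ctr[0]=3
Ev 6: PC=6 idx=2 pred=N actual=T -> ctr[2]=2
Ev 7: PC=0 idx=0 pred=T actual=T -> ctr[0]=3
Ev 8: PC=0 idx=0 pred=T actual=N -> ctr[0]=2
Ev 9: PC=0 idx=0 pred=T actual=T -> ctr[0]=3
Ev 10: PC=0 idx=0 pred=T actual=N -> ctr[0]=2
Ev 11: PC=0 idx=0 pred=T actual=N -> ctr[0]=1
Ev 12: PC=6 idx=2 pred=T actual=T -> ctr[2]=3
Ev 13: PC=0 idx=0 pred=N actual=T -> ctr[0]=2
Ev 14: PC=6 idx=2 pred=T actual=T -> ctr[2]=3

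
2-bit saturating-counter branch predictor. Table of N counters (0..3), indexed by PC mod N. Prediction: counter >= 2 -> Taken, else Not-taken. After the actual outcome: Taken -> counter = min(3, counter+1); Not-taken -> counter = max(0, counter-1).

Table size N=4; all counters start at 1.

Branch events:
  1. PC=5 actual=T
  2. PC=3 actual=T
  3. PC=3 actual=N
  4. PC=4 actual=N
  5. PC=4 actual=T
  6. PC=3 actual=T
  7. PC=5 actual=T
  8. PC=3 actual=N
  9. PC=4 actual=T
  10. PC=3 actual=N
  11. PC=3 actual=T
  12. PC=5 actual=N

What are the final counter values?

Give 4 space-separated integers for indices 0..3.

Answer: 2 2 1 1

Derivation:
Ev 1: PC=5 idx=1 pred=N actual=T -> ctr[1]=2
Ev 2: PC=3 idx=3 pred=N actual=T -> ctr[3]=2
Ev 3: PC=3 idx=3 pred=T actual=N -> ctr[3]=1
Ev 4: PC=4 idx=0 pred=N actual=N -> ctr[0]=0
Ev 5: PC=4 idx=0 pred=N actual=T -> ctr[0]=1
Ev 6: PC=3 idx=3 pred=N actual=T -> ctr[3]=2
Ev 7: PC=5 idx=1 pred=T actual=T -> ctr[1]=3
Ev 8: PC=3 idx=3 pred=T actual=N -> ctr[3]=1
Ev 9: PC=4 idx=0 pred=N actual=T -> ctr[0]=2
Ev 10: PC=3 idx=3 pred=N actual=N -> ctr[3]=0
Ev 11: PC=3 idx=3 pred=N actual=T -> ctr[3]=1
Ev 12: PC=5 idx=1 pred=T actual=N -> ctr[1]=2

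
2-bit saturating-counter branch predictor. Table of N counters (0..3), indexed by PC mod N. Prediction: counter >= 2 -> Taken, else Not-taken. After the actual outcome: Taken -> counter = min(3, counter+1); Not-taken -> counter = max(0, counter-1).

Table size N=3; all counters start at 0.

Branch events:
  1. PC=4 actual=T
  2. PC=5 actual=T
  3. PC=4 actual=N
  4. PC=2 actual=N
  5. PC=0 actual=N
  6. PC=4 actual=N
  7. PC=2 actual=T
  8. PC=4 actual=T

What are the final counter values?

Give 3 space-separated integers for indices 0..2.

Ev 1: PC=4 idx=1 pred=N actual=T -> ctr[1]=1
Ev 2: PC=5 idx=2 pred=N actual=T -> ctr[2]=1
Ev 3: PC=4 idx=1 pred=N actual=N -> ctr[1]=0
Ev 4: PC=2 idx=2 pred=N actual=N -> ctr[2]=0
Ev 5: PC=0 idx=0 pred=N actual=N -> ctr[0]=0
Ev 6: PC=4 idx=1 pred=N actual=N -> ctr[1]=0
Ev 7: PC=2 idx=2 pred=N actual=T -> ctr[2]=1
Ev 8: PC=4 idx=1 pred=N actual=T -> ctr[1]=1

Answer: 0 1 1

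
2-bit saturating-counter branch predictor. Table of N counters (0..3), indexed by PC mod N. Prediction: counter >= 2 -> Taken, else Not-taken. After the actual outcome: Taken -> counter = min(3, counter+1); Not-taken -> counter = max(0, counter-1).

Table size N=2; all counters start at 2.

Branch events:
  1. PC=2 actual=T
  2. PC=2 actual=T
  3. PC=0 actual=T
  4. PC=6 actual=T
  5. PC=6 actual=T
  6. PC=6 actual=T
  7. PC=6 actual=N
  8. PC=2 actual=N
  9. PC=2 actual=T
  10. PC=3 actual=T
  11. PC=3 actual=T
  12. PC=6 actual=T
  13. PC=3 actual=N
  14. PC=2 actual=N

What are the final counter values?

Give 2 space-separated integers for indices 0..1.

Ev 1: PC=2 idx=0 pred=T actual=T -> ctr[0]=3
Ev 2: PC=2 idx=0 pred=T actual=T -> ctr[0]=3
Ev 3: PC=0 idx=0 pred=T actual=T -> ctr[0]=3
Ev 4: PC=6 idx=0 pred=T actual=T -> ctr[0]=3
Ev 5: PC=6 idx=0 pred=T actual=T -> ctr[0]=3
Ev 6: PC=6 idx=0 pred=T actual=T -> ctr[0]=3
Ev 7: PC=6 idx=0 pred=T actual=N -> ctr[0]=2
Ev 8: PC=2 idx=0 pred=T actual=N -> ctr[0]=1
Ev 9: PC=2 idx=0 pred=N actual=T -> ctr[0]=2
Ev 10: PC=3 idx=1 pred=T actual=T -> ctr[1]=3
Ev 11: PC=3 idx=1 pred=T actual=T -> ctr[1]=3
Ev 12: PC=6 idx=0 pred=T actual=T -> ctr[0]=3
Ev 13: PC=3 idx=1 pred=T actual=N -> ctr[1]=2
Ev 14: PC=2 idx=0 pred=T actual=N -> ctr[0]=2

Answer: 2 2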